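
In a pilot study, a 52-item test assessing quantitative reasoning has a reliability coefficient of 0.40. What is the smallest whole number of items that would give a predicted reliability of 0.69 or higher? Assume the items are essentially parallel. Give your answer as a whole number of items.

Spearman-Brown solved for the length factor n:
n = r*(1 − r) / [ r (1 − r*) ]
n = 0.69(1 − 0.40) / [0.40(1 − 0.69)]
  = 0.4140 / 0.1240 = 3.3387
Items needed = n × 52 = 3.3387 × 52 ≈ 173.61 → round up to 174

174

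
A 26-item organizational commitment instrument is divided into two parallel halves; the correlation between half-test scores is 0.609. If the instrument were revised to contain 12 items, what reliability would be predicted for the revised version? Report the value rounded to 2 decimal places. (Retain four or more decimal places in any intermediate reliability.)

Spearman-Brown correction (n = 2): r_full = 2·0.609/(1 + 0.609) = 0.7570
Length factor from 26 to 12 items: n = 12/26 = 0.4615
r_new = n·r_full / (1 + (n − 1)·r_full) = 0.3494 / 0.5924 ≈ 0.5898

0.59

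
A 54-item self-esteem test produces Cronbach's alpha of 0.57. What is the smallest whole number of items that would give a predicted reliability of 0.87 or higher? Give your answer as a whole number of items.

273

Rearranging the Spearman-Brown formula for n,
n = r*(1 − r) / [ r (1 − r*) ]
n = [0.87 × 0.43] / [0.57 × 0.13]
n = 0.3741 / 0.0741 ≈ 5.0486
5.0486 × 54 = 272.62 → 273 items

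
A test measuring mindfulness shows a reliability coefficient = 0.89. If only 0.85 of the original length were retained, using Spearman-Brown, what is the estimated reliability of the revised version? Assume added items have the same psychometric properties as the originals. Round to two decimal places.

0.87

Apply the Spearman-Brown prophecy formula, r' = nr / [1 + (n − 1)r]:
r_new = 0.85·0.89 / [1 + (0.85 − 1)·0.89]
     = 0.7565 / 0.8665 = 0.8731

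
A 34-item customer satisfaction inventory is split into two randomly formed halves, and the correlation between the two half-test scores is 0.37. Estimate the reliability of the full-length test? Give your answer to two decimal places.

The full test is twice the length of either half (n = 2).
r_full = 2(0.37) / (1 + 0.37)
       = 0.7400 / 1.3700 = 0.5401

0.54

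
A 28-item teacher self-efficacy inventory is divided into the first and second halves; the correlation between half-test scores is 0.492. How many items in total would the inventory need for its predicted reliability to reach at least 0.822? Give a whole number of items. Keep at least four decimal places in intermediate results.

67

r_full = 2(0.492)/(1 + 0.492) = 0.6595
Solve Spearman-Brown for n: n = 0.822(1 − 0.6595) / [0.6595(1 − 0.822)] = 2.3843
Items = 2.3843 × 28 ≈ 66.76 → 67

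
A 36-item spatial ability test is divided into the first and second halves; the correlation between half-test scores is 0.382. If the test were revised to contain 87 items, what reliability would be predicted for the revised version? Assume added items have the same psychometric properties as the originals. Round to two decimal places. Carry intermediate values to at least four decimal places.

First correct the split-half correlation to full-test reliability: r_full = 2 × 0.382 / (1 + 0.382) ≈ 0.5528
Then adjust to 87 items: n = 87/36 = 2.4167
r_new = n·r_full / (1 + (n − 1)·r_full) = 1.3360 / 1.7832 ≈ 0.7492

0.75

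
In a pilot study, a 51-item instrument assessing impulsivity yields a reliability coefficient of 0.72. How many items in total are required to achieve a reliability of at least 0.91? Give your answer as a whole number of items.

Spearman-Brown solved for the length factor n:
n = r_target (1 − r_old) / [ r_old (1 − r_target) ]
n = 0.91 × (1 − 0.72) / [ 0.72 × (1 − 0.91) ]
n = 0.2548 / 0.0648 ≈ 3.9321
3.9321 × 51 = 200.54 → 201 items

201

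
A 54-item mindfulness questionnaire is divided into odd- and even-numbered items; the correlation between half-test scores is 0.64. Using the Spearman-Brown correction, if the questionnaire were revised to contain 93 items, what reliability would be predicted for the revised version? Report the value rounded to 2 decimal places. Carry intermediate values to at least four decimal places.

Spearman-Brown correction (n = 2): r_full = 2·0.64/(1 + 0.64) = 0.7805
Length factor from 54 to 93 items: n = 93/54 = 1.7222
r_new = n·r_full / (1 + (n − 1)·r_full) = 1.3442 / 1.5637 ≈ 0.8596

0.86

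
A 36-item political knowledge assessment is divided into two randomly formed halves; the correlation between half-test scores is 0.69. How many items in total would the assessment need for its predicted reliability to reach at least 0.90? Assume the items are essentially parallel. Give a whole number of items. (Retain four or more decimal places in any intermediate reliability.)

73

Corrected full-test reliability: r_full = 2 × 0.69 / (1 + 0.69) ≈ 0.8166
Solve Spearman-Brown for n: n = 0.90(1 − 0.8166) / [0.8166(1 − 0.90)] = 2.0213
Items = 2.0213 × 36 ≈ 72.77 → 73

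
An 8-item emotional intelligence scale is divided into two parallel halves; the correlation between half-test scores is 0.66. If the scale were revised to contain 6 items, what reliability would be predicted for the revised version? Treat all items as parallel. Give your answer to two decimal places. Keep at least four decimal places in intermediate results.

0.74

Full-test reliability from the split-half r: r_full = 2(0.66)/(1 + 0.66) = 0.7952
Length factor from 8 to 6 items: n = 6/8 = 0.7500
r_new = n·r_full / (1 + (n − 1)·r_full) = 0.5964 / 0.8012 ≈ 0.7444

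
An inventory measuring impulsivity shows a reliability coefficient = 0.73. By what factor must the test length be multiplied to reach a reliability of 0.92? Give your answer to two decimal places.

Invert Spearman-Brown to solve for n:
n = r_target (1 − r_old) / [ r_old (1 − r_target) ]
n = [0.92 × 0.27] / [0.73 × 0.08]
n = 0.2484 / 0.0584 ≈ 4.2534

4.25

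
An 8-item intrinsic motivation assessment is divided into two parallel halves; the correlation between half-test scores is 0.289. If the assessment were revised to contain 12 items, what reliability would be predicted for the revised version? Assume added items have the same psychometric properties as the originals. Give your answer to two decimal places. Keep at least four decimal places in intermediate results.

0.55

First correct the split-half correlation to full-test reliability: r_full = 2 × 0.289 / (1 + 0.289) ≈ 0.4484
Length factor from 8 to 12 items: n = 12/8 = 1.5000
r_new = n·r_full / (1 + (n − 1)·r_full) = 0.6726 / 1.2242 ≈ 0.5494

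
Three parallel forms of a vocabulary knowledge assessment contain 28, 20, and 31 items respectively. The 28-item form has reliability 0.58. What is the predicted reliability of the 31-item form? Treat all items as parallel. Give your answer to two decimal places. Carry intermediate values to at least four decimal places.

Only the ratio of lengths matters: n = 31/28 = 1.1071
r_{31} = n·r / (1 + (n − 1)·r) = 0.6421 / 1.0621 ≈ 0.6046

0.60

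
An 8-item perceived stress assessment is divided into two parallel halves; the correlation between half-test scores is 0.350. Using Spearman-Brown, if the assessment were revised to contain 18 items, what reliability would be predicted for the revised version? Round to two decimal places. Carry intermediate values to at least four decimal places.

0.71

Spearman-Brown correction (n = 2): r_full = 2·0.350/(1 + 0.350) = 0.5185
Then adjust to 18 items: n = 18/8 = 2.2500
r_new = n·r_full / (1 + (n − 1)·r_full) = 1.1666 / 1.6481 ≈ 0.7078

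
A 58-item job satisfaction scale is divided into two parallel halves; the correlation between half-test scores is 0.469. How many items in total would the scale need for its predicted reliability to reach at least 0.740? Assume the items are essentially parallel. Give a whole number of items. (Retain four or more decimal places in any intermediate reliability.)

Corrected full-test reliability: r_full = 2 × 0.469 / (1 + 0.469) ≈ 0.6385
Solve Spearman-Brown for n: n = 0.740(1 − 0.6385) / [0.6385(1 − 0.740)] = 1.6114
Items = 1.6114 × 58 ≈ 93.46 → 94

94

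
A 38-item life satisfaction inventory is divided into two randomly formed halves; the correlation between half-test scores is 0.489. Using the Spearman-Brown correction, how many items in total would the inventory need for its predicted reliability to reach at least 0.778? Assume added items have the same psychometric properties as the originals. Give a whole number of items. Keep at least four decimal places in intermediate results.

r_full = 2(0.489)/(1 + 0.489) = 0.6568
n = r_tgt(1 − r_full) / [r_full(1 − r_tgt)] = 0.778 × 0.3432 / (0.6568 × 0.222) ≈ 1.8312
Items = 1.8312 × 38 ≈ 69.59 → 70

70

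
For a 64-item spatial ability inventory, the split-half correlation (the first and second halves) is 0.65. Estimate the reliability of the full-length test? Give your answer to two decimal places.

Apply the Spearman-Brown correction with n = 2:
r_full = 2r_hh / (1 + r_hh) = 2 × 0.65 / (1 + 0.65)
r_full = 1.3000 / 1.6500 ≈ 0.7879

0.79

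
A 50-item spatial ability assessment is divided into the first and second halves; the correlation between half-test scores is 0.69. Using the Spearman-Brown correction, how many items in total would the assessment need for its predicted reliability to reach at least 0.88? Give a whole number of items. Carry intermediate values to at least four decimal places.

r_full = 2(0.69)/(1 + 0.69) = 0.8166
n = r_tgt(1 − r_full) / [r_full(1 − r_tgt)] = 0.88 × 0.1834 / (0.8166 × 0.12) ≈ 1.6470
Required items = 1.6470 × 50 = 82.35, so 83 items.

83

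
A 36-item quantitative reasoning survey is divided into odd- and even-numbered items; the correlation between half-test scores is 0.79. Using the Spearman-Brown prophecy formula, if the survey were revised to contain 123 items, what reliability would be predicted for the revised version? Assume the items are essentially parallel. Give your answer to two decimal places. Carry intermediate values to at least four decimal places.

First correct the split-half correlation to full-test reliability: r_full = 2 × 0.79 / (1 + 0.79) ≈ 0.8827
Then adjust to 123 items: n = 123/36 = 3.4167
r_new = n·r_full / (1 + (n − 1)·r_full) = 3.0159 / 3.1332 ≈ 0.9626

0.96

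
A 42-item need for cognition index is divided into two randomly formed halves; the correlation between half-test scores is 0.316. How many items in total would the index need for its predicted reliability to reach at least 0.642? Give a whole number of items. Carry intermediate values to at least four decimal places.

82

Corrected full-test reliability: r_full = 2 × 0.316 / (1 + 0.316) ≈ 0.4802
Solve Spearman-Brown for n: n = 0.642(1 − 0.4802) / [0.4802(1 − 0.642)] = 1.9412
Required items = 1.9412 × 42 = 81.53, so 82 items.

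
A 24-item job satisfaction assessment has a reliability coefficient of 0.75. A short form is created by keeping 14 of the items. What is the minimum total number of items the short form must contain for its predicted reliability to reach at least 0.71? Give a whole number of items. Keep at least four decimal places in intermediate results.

20

First, r for the 14-item form: n = 14/24 = 0.5833, so r_14 = 0.5833·0.75/(1 + (0.5833 − 1)·0.75) = 0.6364
Then solve for n' with r_old = 0.6364, r_target = 0.71: n' = 0.71(1 − 0.6364)/[0.6364(1 − 0.71)] = 1.3988
Total items = 1.3988 × 14 = 19.58, rounded up to 20.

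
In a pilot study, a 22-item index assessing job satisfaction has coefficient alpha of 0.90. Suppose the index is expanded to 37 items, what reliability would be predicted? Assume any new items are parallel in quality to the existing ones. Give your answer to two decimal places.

0.94

Length ratio n = 37/22 = 1.6818
r_new = (1.6818 × 0.90) / (1 + (1.6818 − 1) × 0.90)
     = 1.5136 / 1.6136 = 0.9380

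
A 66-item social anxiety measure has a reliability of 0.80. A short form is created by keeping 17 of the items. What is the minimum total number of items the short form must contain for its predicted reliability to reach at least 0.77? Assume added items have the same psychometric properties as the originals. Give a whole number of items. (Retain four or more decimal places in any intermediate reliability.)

Short-form reliability: n = 17/66 = 0.2576; r_17 = n·r/(1+(n−1)r) ≈ 0.5075
Length factor from the short form to reach 0.77: n' = 0.77(1 − 0.5075) / [0.5075(1 − 0.77)] ≈ 3.2489
Total items = 3.2489 × 17 = 55.23, rounded up to 56.

56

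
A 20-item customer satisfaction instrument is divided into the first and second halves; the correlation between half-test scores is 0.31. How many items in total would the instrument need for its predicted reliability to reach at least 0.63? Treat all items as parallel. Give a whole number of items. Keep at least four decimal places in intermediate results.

r_full = 2(0.31)/(1 + 0.31) = 0.4733
Solve Spearman-Brown for n: n = 0.63(1 − 0.4733) / [0.4733(1 − 0.63)] = 1.8948
Required items = 1.8948 × 20 = 37.90, so 38 items.

38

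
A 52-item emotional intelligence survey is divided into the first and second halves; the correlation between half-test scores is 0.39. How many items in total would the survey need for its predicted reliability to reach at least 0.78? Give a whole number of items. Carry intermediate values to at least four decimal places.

145

Corrected full-test reliability: r_full = 2 × 0.39 / (1 + 0.39) ≈ 0.5612
n = r_tgt(1 − r_full) / [r_full(1 − r_tgt)] = 0.78 × 0.4388 / (0.5612 × 0.22) ≈ 2.7722
Required items = 2.7722 × 52 = 144.15, so 145 items.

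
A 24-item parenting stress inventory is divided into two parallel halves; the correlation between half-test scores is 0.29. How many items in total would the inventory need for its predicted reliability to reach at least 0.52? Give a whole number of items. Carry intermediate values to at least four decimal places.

r_full = 2(0.29)/(1 + 0.29) = 0.4496
n = r_tgt(1 − r_full) / [r_full(1 − r_tgt)] = 0.52 × 0.5504 / (0.4496 × 0.48) ≈ 1.3262
Required items = 1.3262 × 24 = 31.83, so 32 items.

32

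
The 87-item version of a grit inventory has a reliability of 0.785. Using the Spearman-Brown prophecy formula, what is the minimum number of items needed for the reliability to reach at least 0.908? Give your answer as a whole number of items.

Invert Spearman-Brown to solve for n:
n = r*(1 − r) / [ r (1 − r*) ]
n = [0.908 × 0.215] / [0.785 × 0.092]
  = 0.195220 / 0.072220 = 2.7031
Items needed = n × 87 = 2.7031 × 87 ≈ 235.17 → round up to 236

236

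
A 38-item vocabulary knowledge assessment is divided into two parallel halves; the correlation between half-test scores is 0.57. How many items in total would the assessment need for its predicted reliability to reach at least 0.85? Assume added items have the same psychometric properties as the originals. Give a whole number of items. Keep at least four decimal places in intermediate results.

Corrected full-test reliability: r_full = 2 × 0.57 / (1 + 0.57) ≈ 0.7261
n = r_tgt(1 − r_full) / [r_full(1 − r_tgt)] = 0.85 × 0.2739 / (0.7261 × 0.15) ≈ 2.1376
Items = 2.1376 × 38 ≈ 81.23 → 82

82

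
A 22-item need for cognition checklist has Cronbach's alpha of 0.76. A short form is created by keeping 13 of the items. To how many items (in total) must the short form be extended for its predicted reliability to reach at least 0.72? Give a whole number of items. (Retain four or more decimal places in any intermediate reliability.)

Short-form reliability: n = 13/22 = 0.5909; r_13 = n·r/(1+(n−1)r) ≈ 0.6517
Then solve for n' with r_old = 0.6517, r_target = 0.72: n' = 0.72(1 − 0.6517)/[0.6517(1 − 0.72)] = 1.3743
Items = 1.3743 × 13 ≈ 17.87 → 18

18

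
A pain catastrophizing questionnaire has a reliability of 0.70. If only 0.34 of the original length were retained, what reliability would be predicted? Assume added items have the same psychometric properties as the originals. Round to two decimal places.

0.44

Apply the Spearman-Brown prophecy formula, r' = nr / [1 + (n − 1)r]:
r_new = (0.34 × 0.70) / (1 + (0.34 − 1) × 0.70)
r_new = 0.2380 / 0.5380 ≈ 0.4424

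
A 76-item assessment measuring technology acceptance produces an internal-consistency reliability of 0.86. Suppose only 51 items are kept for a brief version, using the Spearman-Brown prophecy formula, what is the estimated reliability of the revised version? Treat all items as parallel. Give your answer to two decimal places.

0.80

Length ratio n = 51/76 = 0.6711
Apply the Spearman-Brown prophecy formula, r' = nr / [1 + (n − 1)r]:
r_new = 0.6711·0.86 / [1 + (0.6711 − 1)·0.86]
r_new = 0.5771 / 0.7171 ≈ 0.8048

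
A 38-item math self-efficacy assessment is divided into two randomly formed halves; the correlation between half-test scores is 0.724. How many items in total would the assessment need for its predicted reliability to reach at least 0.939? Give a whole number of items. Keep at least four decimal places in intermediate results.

Corrected full-test reliability: r_full = 2 × 0.724 / (1 + 0.724) ≈ 0.8399
n = r_tgt(1 − r_full) / [r_full(1 − r_tgt)] = 0.939 × 0.1601 / (0.8399 × 0.061) ≈ 2.9343
Required items = 2.9343 × 38 = 111.50, so 112 items.

112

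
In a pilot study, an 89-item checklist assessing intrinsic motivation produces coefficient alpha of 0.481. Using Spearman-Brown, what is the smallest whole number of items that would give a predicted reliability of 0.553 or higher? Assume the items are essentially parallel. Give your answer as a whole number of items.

n = [0.553 × 0.519] / [0.481 × 0.447]
  = 0.287007 / 0.215007 = 1.3349
So the test needs 1.3349 × 89 ≈ 118.81 items; rounding up, 119.

119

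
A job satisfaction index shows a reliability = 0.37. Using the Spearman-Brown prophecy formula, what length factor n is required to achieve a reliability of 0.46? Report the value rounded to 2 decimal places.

1.45

Spearman-Brown solved for the length factor n:
n = r_target (1 − r_old) / [ r_old (1 − r_target) ]
n = 0.46(1 − 0.37) / [0.37(1 − 0.46)]
n = 0.2898 / 0.1998 ≈ 1.4505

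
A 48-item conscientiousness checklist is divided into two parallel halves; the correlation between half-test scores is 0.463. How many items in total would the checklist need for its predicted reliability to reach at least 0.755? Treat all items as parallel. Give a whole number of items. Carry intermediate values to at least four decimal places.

r_full = 2(0.463)/(1 + 0.463) = 0.6329
n = r_tgt(1 − r_full) / [r_full(1 − r_tgt)] = 0.755 × 0.3671 / (0.6329 × 0.245) ≈ 1.7874
Items = 1.7874 × 48 ≈ 85.80 → 86

86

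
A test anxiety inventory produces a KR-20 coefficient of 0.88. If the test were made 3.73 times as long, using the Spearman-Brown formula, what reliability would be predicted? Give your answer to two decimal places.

By Spearman-Brown, r_new = n r / (1 + (n − 1) r).
r_new = (3.73 × 0.88) / (1 + (3.73 − 1) × 0.88)
     = 3.2824 / 3.4024 = 0.9647

0.96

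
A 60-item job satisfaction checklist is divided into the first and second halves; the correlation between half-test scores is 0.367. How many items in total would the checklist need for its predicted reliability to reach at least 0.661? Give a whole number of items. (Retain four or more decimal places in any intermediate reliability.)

Corrected full-test reliability: r_full = 2 × 0.367 / (1 + 0.367) ≈ 0.5369
n = r_tgt(1 − r_full) / [r_full(1 − r_tgt)] = 0.661 × 0.4631 / (0.5369 × 0.339) ≈ 1.6818
Items = 1.6818 × 60 ≈ 100.91 → 101

101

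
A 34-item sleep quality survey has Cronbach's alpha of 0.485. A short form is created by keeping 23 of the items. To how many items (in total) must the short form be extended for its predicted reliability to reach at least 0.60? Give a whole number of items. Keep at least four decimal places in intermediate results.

Short-form reliability: n = 23/34 = 0.6765; r_23 = n·r/(1+(n−1)r) ≈ 0.3892
Then solve for n' with r_old = 0.3892, r_target = 0.60: n' = 0.60(1 − 0.3892)/[0.3892(1 − 0.60)] = 2.3541
Items = 2.3541 × 23 ≈ 54.14 → 55

55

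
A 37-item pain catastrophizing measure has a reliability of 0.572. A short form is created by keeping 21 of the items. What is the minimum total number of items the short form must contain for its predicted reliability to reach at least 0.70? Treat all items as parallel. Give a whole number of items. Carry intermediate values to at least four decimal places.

65

First, r for the 21-item form: n = 21/37 = 0.5676, so r_21 = 0.5676·0.572/(1 + (0.5676 − 1)·0.572) = 0.4314
Then solve for n' with r_old = 0.4314, r_target = 0.70: n' = 0.70(1 − 0.4314)/[0.4314(1 − 0.70)] = 3.0754
Items = 3.0754 × 21 ≈ 64.58 → 65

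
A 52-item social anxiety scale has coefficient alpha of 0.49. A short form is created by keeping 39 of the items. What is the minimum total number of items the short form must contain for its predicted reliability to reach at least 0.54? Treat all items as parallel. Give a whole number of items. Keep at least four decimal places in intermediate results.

Short-form reliability: n = 39/52 = 0.7500; r_39 = n·r/(1+(n−1)r) ≈ 0.4188
Length factor from the short form to reach 0.54: n' = 0.54(1 − 0.4188) / [0.4188(1 − 0.54)] ≈ 1.6291
Items = 1.6291 × 39 ≈ 63.53 → 64

64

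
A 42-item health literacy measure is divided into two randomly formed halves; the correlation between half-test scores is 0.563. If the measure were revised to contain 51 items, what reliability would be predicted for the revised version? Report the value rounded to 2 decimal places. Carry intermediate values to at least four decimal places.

Spearman-Brown correction (n = 2): r_full = 2·0.563/(1 + 0.563) = 0.7204
Length factor from 42 to 51 items: n = 51/42 = 1.2143
r_new = n·r_full / (1 + (n − 1)·r_full) = 0.8748 / 1.1544 ≈ 0.7578

0.76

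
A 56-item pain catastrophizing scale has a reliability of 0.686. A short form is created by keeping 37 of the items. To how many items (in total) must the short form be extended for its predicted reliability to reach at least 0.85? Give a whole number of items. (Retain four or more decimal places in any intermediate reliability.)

146

First, r for the 37-item form: n = 37/56 = 0.6607, so r_37 = 0.6607·0.686/(1 + (0.6607 − 1)·0.686) = 0.5907
Then solve for n' with r_old = 0.5907, r_target = 0.85: n' = 0.85(1 − 0.5907)/[0.5907(1 − 0.85)] = 3.9265
Items = 3.9265 × 37 ≈ 145.28 → 146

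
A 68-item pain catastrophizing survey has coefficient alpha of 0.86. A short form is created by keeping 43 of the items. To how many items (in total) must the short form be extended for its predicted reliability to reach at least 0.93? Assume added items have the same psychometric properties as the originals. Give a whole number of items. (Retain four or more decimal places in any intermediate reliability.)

148

First, r for the 43-item form: n = 43/68 = 0.6324, so r_43 = 0.6324·0.86/(1 + (0.6324 − 1)·0.86) = 0.7953
Length factor from the short form to reach 0.93: n' = 0.93(1 − 0.7953) / [0.7953(1 − 0.93)] ≈ 3.4196
Total items = 3.4196 × 43 = 147.04, rounded up to 148.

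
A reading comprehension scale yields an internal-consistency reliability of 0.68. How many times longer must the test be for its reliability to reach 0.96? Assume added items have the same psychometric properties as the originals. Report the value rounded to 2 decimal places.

n = 0.96(1 − 0.68) / [0.68(1 − 0.96)]
  = 0.3072 / 0.0272 = 11.2941

11.29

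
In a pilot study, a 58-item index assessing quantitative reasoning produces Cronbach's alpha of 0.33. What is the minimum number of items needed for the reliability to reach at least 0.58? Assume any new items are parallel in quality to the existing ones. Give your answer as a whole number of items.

n = 0.58(1 − 0.33) / [0.33(1 − 0.58)]
n = 0.3886 / 0.1386 ≈ 2.8038
2.8038 × 58 = 162.62 → 163 items

163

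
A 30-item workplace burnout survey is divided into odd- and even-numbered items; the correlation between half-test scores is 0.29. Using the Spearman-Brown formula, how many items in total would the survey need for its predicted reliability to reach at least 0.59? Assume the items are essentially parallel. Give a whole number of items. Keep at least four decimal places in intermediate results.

r_full = 2(0.29)/(1 + 0.29) = 0.4496
Solve Spearman-Brown for n: n = 0.59(1 − 0.4496) / [0.4496(1 − 0.59)] = 1.7617
Required items = 1.7617 × 30 = 52.85, so 53 items.

53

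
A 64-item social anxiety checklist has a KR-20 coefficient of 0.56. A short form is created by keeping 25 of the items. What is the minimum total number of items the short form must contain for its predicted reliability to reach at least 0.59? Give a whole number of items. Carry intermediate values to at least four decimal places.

First, r for the 25-item form: n = 25/64 = 0.3906, so r_25 = 0.3906·0.56/(1 + (0.3906 − 1)·0.56) = 0.3321
Length factor from the short form to reach 0.59: n' = 0.59(1 − 0.3321) / [0.3321(1 − 0.59)] ≈ 2.8941
Items = 2.8941 × 25 ≈ 72.35 → 73

73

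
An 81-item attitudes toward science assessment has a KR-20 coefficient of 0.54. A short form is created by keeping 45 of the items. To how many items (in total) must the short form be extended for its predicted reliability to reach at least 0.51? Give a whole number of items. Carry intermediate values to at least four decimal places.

First, r for the 45-item form: n = 45/81 = 0.5556, so r_45 = 0.5556·0.54/(1 + (0.5556 − 1)·0.54) = 0.3948
Then solve for n' with r_old = 0.3948, r_target = 0.51: n' = 0.51(1 − 0.3948)/[0.3948(1 − 0.51)] = 1.5955
Total items = 1.5955 × 45 = 71.80, rounded up to 72.

72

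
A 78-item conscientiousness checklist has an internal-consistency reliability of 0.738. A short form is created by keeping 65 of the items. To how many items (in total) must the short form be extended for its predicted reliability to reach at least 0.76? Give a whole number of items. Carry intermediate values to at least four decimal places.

88

Short-form reliability: n = 65/78 = 0.8333; r_65 = n·r/(1+(n−1)r) ≈ 0.7012
Length factor from the short form to reach 0.76: n' = 0.76(1 − 0.7012) / [0.7012(1 − 0.76)] ≈ 1.3494
Items = 1.3494 × 65 ≈ 87.71 → 88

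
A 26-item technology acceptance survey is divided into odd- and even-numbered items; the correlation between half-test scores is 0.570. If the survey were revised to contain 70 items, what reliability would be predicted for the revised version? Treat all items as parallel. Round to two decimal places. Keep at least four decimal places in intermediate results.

Spearman-Brown correction (n = 2): r_full = 2·0.570/(1 + 0.570) = 0.7261
Length factor from 26 to 70 items: n = 70/26 = 2.6923
r_new = n·r_full / (1 + (n − 1)·r_full) = 1.9549 / 2.2288 ≈ 0.8771

0.88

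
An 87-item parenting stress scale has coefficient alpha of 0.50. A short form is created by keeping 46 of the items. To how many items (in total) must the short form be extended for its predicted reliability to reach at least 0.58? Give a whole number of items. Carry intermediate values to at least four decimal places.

Short-form reliability: n = 46/87 = 0.5287; r_46 = n·r/(1+(n−1)r) ≈ 0.3458
Length factor from the short form to reach 0.58: n' = 0.58(1 − 0.3458) / [0.3458(1 − 0.58)] ≈ 2.6125
Total items = 2.6125 × 46 = 120.17, rounded up to 121.

121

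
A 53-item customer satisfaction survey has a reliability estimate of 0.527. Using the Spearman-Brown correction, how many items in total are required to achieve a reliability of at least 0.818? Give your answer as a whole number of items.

214

Rearranging the Spearman-Brown formula for n,
n = r_target (1 − r_old) / [ r_old (1 − r_target) ]
n = 0.818 × (1 − 0.527) / [ 0.527 × (1 − 0.818) ]
  = 0.386914 / 0.095914 = 4.0340
4.0340 × 53 = 213.80 → 214 items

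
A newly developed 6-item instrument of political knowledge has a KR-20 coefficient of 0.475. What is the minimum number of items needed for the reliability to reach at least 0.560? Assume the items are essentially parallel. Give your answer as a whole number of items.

n = 0.560(1 − 0.475) / [0.475(1 − 0.560)]
n = 0.294000 / 0.209000 ≈ 1.4067
So the test needs 1.4067 × 6 ≈ 8.44 items; rounding up, 9.

9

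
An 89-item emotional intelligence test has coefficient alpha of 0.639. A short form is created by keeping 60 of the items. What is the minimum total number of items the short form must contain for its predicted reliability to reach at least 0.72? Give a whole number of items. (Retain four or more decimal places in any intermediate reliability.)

130

First, r for the 60-item form: n = 60/89 = 0.6742, so r_60 = 0.6742·0.639/(1 + (0.6742 − 1)·0.639) = 0.5441
Then solve for n' with r_old = 0.5441, r_target = 0.72: n' = 0.72(1 − 0.5441)/[0.5441(1 − 0.72)] = 2.1546
Total items = 2.1546 × 60 = 129.28, rounded up to 130.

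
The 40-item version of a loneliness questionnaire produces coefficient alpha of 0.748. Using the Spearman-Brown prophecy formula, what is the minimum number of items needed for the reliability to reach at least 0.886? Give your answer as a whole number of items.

105

n = 0.886 × (1 − 0.748) / [ 0.748 × (1 − 0.886) ]
n = 0.223272 / 0.085272 ≈ 2.6184
So the test needs 2.6184 × 40 ≈ 104.74 items; rounding up, 105.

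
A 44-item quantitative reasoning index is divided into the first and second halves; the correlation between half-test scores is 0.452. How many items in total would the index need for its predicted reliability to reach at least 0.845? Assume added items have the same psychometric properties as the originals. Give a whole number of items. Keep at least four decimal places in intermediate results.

Corrected full-test reliability: r_full = 2 × 0.452 / (1 + 0.452) ≈ 0.6226
n = r_tgt(1 − r_full) / [r_full(1 − r_tgt)] = 0.845 × 0.3774 / (0.6226 × 0.155) ≈ 3.3046
Items = 3.3046 × 44 ≈ 145.40 → 146

146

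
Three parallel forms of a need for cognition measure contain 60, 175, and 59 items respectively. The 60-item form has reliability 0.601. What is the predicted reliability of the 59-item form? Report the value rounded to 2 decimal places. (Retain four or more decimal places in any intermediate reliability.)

The 175-item form is not needed; work directly from the 60-item form with n = 59/60 = 0.9833.
r_{59} = n·r / (1 + (n − 1)·r) = 0.5910 / 0.9900 ≈ 0.5970

0.60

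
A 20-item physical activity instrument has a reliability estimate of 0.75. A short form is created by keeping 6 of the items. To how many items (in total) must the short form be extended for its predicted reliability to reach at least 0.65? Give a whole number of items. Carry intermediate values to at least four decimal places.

First, r for the 6-item form: n = 6/20 = 0.3000, so r_6 = 0.3000·0.75/(1 + (0.3000 − 1)·0.75) = 0.4737
Then solve for n' with r_old = 0.4737, r_target = 0.65: n' = 0.65(1 − 0.4737)/[0.4737(1 − 0.65)] = 2.0634
Total items = 2.0634 × 6 = 12.38, rounded up to 13.

13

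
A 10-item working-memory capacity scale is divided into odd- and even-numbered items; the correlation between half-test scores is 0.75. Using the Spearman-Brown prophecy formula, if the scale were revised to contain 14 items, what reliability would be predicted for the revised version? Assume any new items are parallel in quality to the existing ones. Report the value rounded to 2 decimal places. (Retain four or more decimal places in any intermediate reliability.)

Spearman-Brown correction (n = 2): r_full = 2·0.75/(1 + 0.75) = 0.8571
Length factor from 10 to 14 items: n = 14/10 = 1.4000
r_new = n·r_full / (1 + (n − 1)·r_full) = 1.1999 / 1.3428 ≈ 0.8936

0.89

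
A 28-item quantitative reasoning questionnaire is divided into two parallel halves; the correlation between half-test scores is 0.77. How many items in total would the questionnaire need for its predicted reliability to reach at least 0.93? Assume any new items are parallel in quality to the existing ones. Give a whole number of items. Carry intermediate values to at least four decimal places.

Corrected full-test reliability: r_full = 2 × 0.77 / (1 + 0.77) ≈ 0.8701
n = r_tgt(1 − r_full) / [r_full(1 − r_tgt)] = 0.93 × 0.1299 / (0.8701 × 0.07) ≈ 1.9835
Required items = 1.9835 × 28 = 55.54, so 56 items.

56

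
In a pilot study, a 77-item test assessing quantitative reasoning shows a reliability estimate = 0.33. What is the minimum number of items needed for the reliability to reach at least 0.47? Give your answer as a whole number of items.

n = 0.47(1 − 0.33) / [0.33(1 − 0.47)]
n = 0.3149 / 0.1749 ≈ 1.8005
Items needed = n × 77 = 1.8005 × 77 ≈ 138.64 → round up to 139

139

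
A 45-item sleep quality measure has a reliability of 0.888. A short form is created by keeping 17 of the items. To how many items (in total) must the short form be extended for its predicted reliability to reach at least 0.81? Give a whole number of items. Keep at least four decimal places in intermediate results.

Short-form reliability: n = 17/45 = 0.3778; r_17 = n·r/(1+(n−1)r) ≈ 0.7497
Length factor from the short form to reach 0.81: n' = 0.81(1 − 0.7497) / [0.7497(1 − 0.81)] ≈ 1.4233
Total items = 1.4233 × 17 = 24.20, rounded up to 25.

25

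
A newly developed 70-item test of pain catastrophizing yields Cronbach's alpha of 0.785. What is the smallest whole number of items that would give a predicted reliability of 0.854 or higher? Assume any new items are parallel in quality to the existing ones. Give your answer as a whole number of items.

113

Rearranging the Spearman-Brown formula for n,
n = r_target (1 − r_old) / [ r_old (1 − r_target) ]
n = 0.854 × (1 − 0.785) / [ 0.785 × (1 − 0.854) ]
n = 0.183610 / 0.114610 ≈ 1.6020
So the test needs 1.6020 × 70 ≈ 112.14 items; rounding up, 113.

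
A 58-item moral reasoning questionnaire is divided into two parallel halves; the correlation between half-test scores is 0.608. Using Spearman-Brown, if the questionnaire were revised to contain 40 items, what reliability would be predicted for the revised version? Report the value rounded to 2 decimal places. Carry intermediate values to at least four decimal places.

First correct the split-half correlation to full-test reliability: r_full = 2 × 0.608 / (1 + 0.608) ≈ 0.7562
Length factor from 58 to 40 items: n = 40/58 = 0.6897
r_new = n·r_full / (1 + (n − 1)·r_full) = 0.5216 / 0.7654 ≈ 0.6815

0.68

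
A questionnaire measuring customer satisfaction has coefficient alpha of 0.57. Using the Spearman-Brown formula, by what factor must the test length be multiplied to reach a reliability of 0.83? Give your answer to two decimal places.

Invert Spearman-Brown to solve for n:
n = r_target (1 − r_old) / [ r_old (1 − r_target) ]
n = [0.83 × 0.43] / [0.57 × 0.17]
n = 0.3569 / 0.0969 ≈ 3.6832

3.68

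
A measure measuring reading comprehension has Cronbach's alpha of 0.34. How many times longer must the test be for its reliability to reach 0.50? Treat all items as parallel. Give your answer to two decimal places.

n = [0.50 × 0.66] / [0.34 × 0.50]
n = 0.3300 / 0.1700 ≈ 1.9412

1.94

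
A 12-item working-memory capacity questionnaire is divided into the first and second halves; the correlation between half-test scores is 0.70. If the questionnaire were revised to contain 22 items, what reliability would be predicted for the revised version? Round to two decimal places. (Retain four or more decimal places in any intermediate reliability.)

Spearman-Brown correction (n = 2): r_full = 2·0.70/(1 + 0.70) = 0.8235
Then adjust to 22 items: n = 22/12 = 1.8333
r_new = n·r_full / (1 + (n − 1)·r_full) = 1.5097 / 1.6862 ≈ 0.8953

0.90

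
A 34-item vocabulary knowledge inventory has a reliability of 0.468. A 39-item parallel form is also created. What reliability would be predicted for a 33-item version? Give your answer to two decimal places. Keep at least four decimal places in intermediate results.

The 39-item form is not needed; work directly from the 34-item form with n = 33/34 = 0.9706.
r_{33} = n·r / (1 + (n − 1)·r) = 0.4542 / 0.9862 ≈ 0.4606

0.46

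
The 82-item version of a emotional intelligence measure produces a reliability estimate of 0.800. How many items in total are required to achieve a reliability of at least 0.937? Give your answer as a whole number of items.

305

n = 0.937(1 − 0.800) / [0.800(1 − 0.937)]
  = 0.187400 / 0.050400 = 3.7183
So the test needs 3.7183 × 82 ≈ 304.90 items; rounding up, 305.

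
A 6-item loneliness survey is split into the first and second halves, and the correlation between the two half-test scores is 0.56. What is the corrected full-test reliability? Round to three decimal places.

The full test is twice the length of either half (n = 2).
r_full = 2r_hh / (1 + r_hh) = 2 × 0.56 / (1 + 0.56)
       = 1.1200 / 1.5600 = 0.7179

0.718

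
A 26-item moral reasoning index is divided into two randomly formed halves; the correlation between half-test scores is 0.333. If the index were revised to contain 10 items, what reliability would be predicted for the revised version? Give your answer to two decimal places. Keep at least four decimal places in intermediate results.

0.28

First correct the split-half correlation to full-test reliability: r_full = 2 × 0.333 / (1 + 0.333) ≈ 0.4996
Length factor from 26 to 10 items: n = 10/26 = 0.3846
r_new = n·r_full / (1 + (n − 1)·r_full) = 0.1921 / 0.6925 ≈ 0.2774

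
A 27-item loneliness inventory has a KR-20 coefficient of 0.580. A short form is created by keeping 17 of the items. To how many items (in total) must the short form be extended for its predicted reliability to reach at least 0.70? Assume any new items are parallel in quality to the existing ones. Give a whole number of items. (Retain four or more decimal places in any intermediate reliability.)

First, r for the 17-item form: n = 17/27 = 0.6296, so r_17 = 0.6296·0.580/(1 + (0.6296 − 1)·0.580) = 0.4651
Length factor from the short form to reach 0.70: n' = 0.70(1 − 0.4651) / [0.4651(1 − 0.70)] ≈ 2.6835
Items = 2.6835 × 17 ≈ 45.62 → 46

46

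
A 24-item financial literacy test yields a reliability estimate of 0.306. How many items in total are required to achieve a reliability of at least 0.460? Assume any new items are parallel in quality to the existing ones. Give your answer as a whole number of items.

Spearman-Brown solved for the length factor n:
n = r*(1 − r) / [ r (1 − r*) ]
n = 0.460(1 − 0.306) / [0.306(1 − 0.460)]
  = 0.319240 / 0.165240 = 1.9320
So the test needs 1.9320 × 24 ≈ 46.37 items; rounding up, 47.

47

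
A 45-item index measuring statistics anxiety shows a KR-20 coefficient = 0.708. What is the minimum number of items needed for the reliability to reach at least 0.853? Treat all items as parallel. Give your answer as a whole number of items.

108

n = [0.853 × 0.292] / [0.708 × 0.147]
  = 0.249076 / 0.104076 = 2.3932
So the test needs 2.3932 × 45 ≈ 107.69 items; rounding up, 108.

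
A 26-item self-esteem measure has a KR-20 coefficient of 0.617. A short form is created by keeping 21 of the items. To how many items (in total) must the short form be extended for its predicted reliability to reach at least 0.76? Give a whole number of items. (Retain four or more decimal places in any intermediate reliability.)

First, r for the 21-item form: n = 21/26 = 0.8077, so r_21 = 0.8077·0.617/(1 + (0.8077 − 1)·0.617) = 0.5654
Length factor from the short form to reach 0.76: n' = 0.76(1 − 0.5654) / [0.5654(1 − 0.76)] ≈ 2.4341
Items = 2.4341 × 21 ≈ 51.12 → 52

52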